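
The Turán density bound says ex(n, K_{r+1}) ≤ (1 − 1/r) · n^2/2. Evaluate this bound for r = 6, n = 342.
Turán density bound = (5/6) · 342^2/2 = 48735

Turán's theorem: ex(n, K_{r+1}) is achieved by the complete r-partite Turán graph T(n, r) with parts as balanced as possible, and is at most (1 − 1/r) · n^2/2. For r = 6, n = 342: the density bound is (5/6) · 116964/2 = 48735. Since 6 ∣ 342, the Turán graph T(342, 6) has parts of equal size 57, and its edge count e(T(342, 6)) = 48735 attains the density bound exactly.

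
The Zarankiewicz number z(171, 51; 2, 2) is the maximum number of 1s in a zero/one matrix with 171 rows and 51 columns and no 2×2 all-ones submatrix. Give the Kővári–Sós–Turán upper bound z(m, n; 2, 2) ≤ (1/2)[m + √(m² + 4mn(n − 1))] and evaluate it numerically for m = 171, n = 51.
z(171, 51; 2, 2) ≤ (1/2)[171 + √(171² + 4·171·51·50)] = (1/2)[171 + √1773441] = 751.353

Kővári–Sós–Turán: let r_1, ..., r_171 be the row sums and z = Σ r_i the total number of 1s. Each pair of columns can share at most one row with both entries 1 (else a 2×2 all-ones block appears), so Σ_i C(r_i, 2) ≤ C(51, 2) = 1275. By convexity Σ_i C(r_i, 2) ≥ 171·C(z/171, 2) = z(z − 171)/(2·171), giving z² − 171z − 171·51·50 ≤ 0 and hence z ≤ (1/2)[171 + √(29241 + 4·436050)] = (1/2)[171 + √1773441] ≈ (1/2)(171 + 1331.706) = 751.353.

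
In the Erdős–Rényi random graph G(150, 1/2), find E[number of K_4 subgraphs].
E[# K_4] = C(150, 4) · (1/2)^C(4, 2) = 20260275 / 2^6 = 316566.796875

For each 4-subset S of vertices (there are C(150, 4) = 20260275 such S), let X_S = 1 if S induces a K_4 (all C(4, 2) = 6 edges present). Then P(X_S = 1) = (1/2)^6 = 1/64. By linearity of expectation, E[# K_4] = C(150, 4) · (1/2)^6 = 20260275 / 64 = 316566.796875.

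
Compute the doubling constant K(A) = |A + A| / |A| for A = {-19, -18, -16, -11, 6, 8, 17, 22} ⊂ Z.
K = |A + A| / |A| = 34/8 = 17/4

Enumerate A + A = {a + b : a, b ∈ A}. With |A| = 8, there are |A|^2 = 64 ordered sum pairs; collecting distinct values, A + A = {-38, -37, -36, -35, -34, -32, -30, -29, -27, -22, -13, -12, -11, -10, -8, -5, -3, -2, -1, 1, 3, 4, 6, 11, 12, 14, 16, 23, 25, 28, 30, 34, 39, 44}, so |A + A| = 34. Thus K = 34/8 = 17/4. For comparison, the minimum possible |A + A| over all 8-element sets is 2·8 − 1 = 15 (so min K = 15/8), attained only by arithmetic progressions.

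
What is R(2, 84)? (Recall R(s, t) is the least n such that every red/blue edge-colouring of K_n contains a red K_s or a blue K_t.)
R(2, 84) = 84

R(2, k) = k for all k ≥ 2: in a 2-colouring of K_k, either some edge is red (a red K_2) or all edges are blue (a blue K_k). And K_{83} coloured all-blue has no blue K_84, so R(2, 84) > 83. Hence R(2, 84) = 84.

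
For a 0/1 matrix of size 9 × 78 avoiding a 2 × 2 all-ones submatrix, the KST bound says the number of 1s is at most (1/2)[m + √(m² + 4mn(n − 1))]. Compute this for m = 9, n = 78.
z(9, 78; 2, 2) ≤ (1/2)[9 + √(9² + 4·9·78·77)] = (1/2)[9 + √216297] = 237.0387

Kővári–Sós–Turán: let r_1, ..., r_9 be the row sums and z = Σ r_i the total number of 1s. Each pair of columns can share at most one row with both entries 1 (else a 2×2 all-ones block appears), so Σ_i C(r_i, 2) ≤ C(78, 2) = 3003. By convexity Σ_i C(r_i, 2) ≥ 9·C(z/9, 2) = z(z − 9)/(2·9), giving z² − 9z − 9·78·77 ≤ 0 and hence z ≤ (1/2)[9 + √(81 + 4·54054)] = (1/2)[9 + √216297] ≈ (1/2)(9 + 465.0774) = 237.0387.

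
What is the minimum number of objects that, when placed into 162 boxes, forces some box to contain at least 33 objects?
n = (33 − 1)·162 + 1 = 5185

By the generalised pigeonhole principle, to guarantee some box contains ≥ r objects we need more than (r − 1) · k objects total. Threshold: n = (r − 1) · k + 1. With r = 33 and k = 162: n = 32 · 162 + 1 = 5184 + 1 = 5185. For n = 5184 = 32 · 162, we can put exactly 32 objects in every box, avoiding 33 in any single one — so 5185 is tight.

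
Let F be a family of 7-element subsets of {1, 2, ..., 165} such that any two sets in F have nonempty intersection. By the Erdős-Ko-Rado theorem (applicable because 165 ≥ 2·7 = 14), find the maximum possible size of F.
max |F| = C(164, 6) = 24635248848

Erdős-Ko-Rado (1961): when n ≥ 2k, max |F| = C(n−1, k−1). The bound is attained by the star {A : i ∈ A} for any fixed i ∈ [n]. Here C(165−1, 7−1) = C(164, 6) = 24635248848.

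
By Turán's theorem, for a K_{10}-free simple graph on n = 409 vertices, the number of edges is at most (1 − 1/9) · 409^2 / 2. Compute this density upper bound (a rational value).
Turán density bound = (8/9) · 409^2/2 = 669124/9 ≈ 74347.1111

Turán's theorem: ex(n, K_{r+1}) is achieved by the complete r-partite Turán graph T(n, r) with parts as balanced as possible, and is at most (1 − 1/r) · n^2/2. For r = 9, n = 409: the density bound is (8/9) · 167281/2 = 669124/9 ≈ 74347.1111. The integer-valued extremum is e(T(409, 9)) = 74346, which is strictly less than the density bound 669124/9 since 9 ∤ 409 (the parts of T(409, 9) cannot all be equal).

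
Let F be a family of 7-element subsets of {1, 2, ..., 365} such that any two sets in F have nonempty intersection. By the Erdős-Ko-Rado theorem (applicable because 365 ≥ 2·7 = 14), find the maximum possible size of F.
max |F| = C(364, 6) = 3099475687308

Erdős-Ko-Rado (1961): when n ≥ 2k, max |F| = C(n−1, k−1). The bound is attained by the star {A : i ∈ A} for any fixed i ∈ [n]. Here C(365−1, 7−1) = C(364, 6) = 3099475687308.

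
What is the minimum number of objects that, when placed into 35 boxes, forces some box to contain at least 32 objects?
n = (32 − 1)·35 + 1 = 1086

By the generalised pigeonhole principle, to guarantee some box contains ≥ r objects we need more than (r − 1) · k objects total. Threshold: n = (r − 1) · k + 1. With r = 32 and k = 35: n = 31 · 35 + 1 = 1085 + 1 = 1086. For n = 1085 = 31 · 35, we can put exactly 31 objects in every box, avoiding 32 in any single one — so 1086 is tight.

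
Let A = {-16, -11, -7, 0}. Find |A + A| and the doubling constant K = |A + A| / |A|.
K = |A + A| / |A| = 10/4 = 5/2

Enumerate A + A = {a + b : a, b ∈ A}. With |A| = 4, there are |A|^2 = 16 ordered sum pairs; collecting distinct values, A + A = {-32, -27, -23, -22, -18, -16, -14, -11, -7, 0}, so |A + A| = 10. Thus K = 10/4 = 5/2. For comparison, the minimum possible |A + A| over all 4-element sets is 2·4 − 1 = 7 (so min K = 7/4), attained only by arithmetic progressions.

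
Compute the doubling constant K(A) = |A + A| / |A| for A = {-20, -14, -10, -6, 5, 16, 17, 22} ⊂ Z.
K = |A + A| / |A| = 33/8

Enumerate A + A = {a + b : a, b ∈ A}. With |A| = 8, there are |A|^2 = 64 ordered sum pairs; collecting distinct values, A + A = {-40, -34, -30, -28, -26, -24, -20, -16, -15, -12, -9, -5, -4, -3, -1, 2, 3, 6, 7, 8, 10, 11, 12, 16, 21, 22, 27, 32, 33, 34, 38, 39, 44}, so |A + A| = 33. Thus K = 33/8. For comparison, the minimum possible |A + A| over all 8-element sets is 2·8 − 1 = 15 (so min K = 15/8), attained only by arithmetic progressions.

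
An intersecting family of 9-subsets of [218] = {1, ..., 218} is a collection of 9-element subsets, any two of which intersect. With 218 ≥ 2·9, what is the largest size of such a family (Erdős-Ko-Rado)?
max |F| = C(217, 8) = 107019374725935

Erdős-Ko-Rado (1961): when n ≥ 2k, max |F| = C(n−1, k−1). The bound is attained by the star {A : i ∈ A} for any fixed i ∈ [n]. Here C(218−1, 9−1) = C(217, 8) = 107019374725935.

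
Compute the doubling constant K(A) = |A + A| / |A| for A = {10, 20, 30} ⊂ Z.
K = |A + A| / |A| = 5/3

Enumerate A + A = {a + b : a, b ∈ A}. With |A| = 3, there are |A|^2 = 9 ordered sum pairs; collecting distinct values, A + A = {20, 30, 40, 50, 60}, so |A + A| = 5. Thus K = 5/3. Here |A + A| = 2|A| − 1 = 5, the minimum possible — so K = 5/3 is minimal, which holds iff A is an arithmetic progression.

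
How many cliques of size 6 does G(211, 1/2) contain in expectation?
E[# K_6] = C(211, 6) · (1/2)^C(6, 2) = 114081819852 / 2^15 = 28520454963/8192 ≈ 3481500.849976

For each 6-subset S of vertices (there are C(211, 6) = 114081819852 such S), let X_S = 1 if S induces a K_6 (all C(6, 2) = 15 edges present). Then P(X_S = 1) = (1/2)^15 = 1/32768. By linearity of expectation, E[# K_6] = C(211, 6) · (1/2)^15 = 114081819852 / 32768 = 28520454963/8192 ≈ 3481500.849976.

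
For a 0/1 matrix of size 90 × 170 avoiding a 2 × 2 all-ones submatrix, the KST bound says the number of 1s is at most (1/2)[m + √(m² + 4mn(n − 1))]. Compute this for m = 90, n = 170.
z(90, 170; 2, 2) ≤ (1/2)[90 + √(90² + 4·90·170·169)] = (1/2)[90 + √10350900] = 1653.6407

Kővári–Sós–Turán: let r_1, ..., r_90 be the row sums and z = Σ r_i the total number of 1s. Each pair of columns can share at most one row with both entries 1 (else a 2×2 all-ones block appears), so Σ_i C(r_i, 2) ≤ C(170, 2) = 14365. By convexity Σ_i C(r_i, 2) ≥ 90·C(z/90, 2) = z(z − 90)/(2·90), giving z² − 90z − 90·170·169 ≤ 0 and hence z ≤ (1/2)[90 + √(8100 + 4·2585700)] = (1/2)[90 + √10350900] ≈ (1/2)(90 + 3217.2815) = 1653.6407.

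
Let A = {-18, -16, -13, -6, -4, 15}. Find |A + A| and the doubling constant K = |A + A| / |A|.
K = |A + A| / |A| = 20/6 = 10/3

Enumerate A + A = {a + b : a, b ∈ A}. With |A| = 6, there are |A|^2 = 36 ordered sum pairs; collecting distinct values, A + A = {-36, -34, -32, -31, -29, -26, -24, -22, -20, -19, -17, -12, -10, -8, -3, -1, 2, 9, 11, 30}, so |A + A| = 20. Thus K = 20/6 = 10/3. For comparison, the minimum possible |A + A| over all 6-element sets is 2·6 − 1 = 11 (so min K = 11/6), attained only by arithmetic progressions.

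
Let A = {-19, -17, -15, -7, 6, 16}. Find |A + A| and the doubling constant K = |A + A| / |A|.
K = |A + A| / |A| = 19/6

Enumerate A + A = {a + b : a, b ∈ A}. With |A| = 6, there are |A|^2 = 36 ordered sum pairs; collecting distinct values, A + A = {-38, -36, -34, -32, -30, -26, -24, -22, -14, -13, -11, -9, -3, -1, 1, 9, 12, 22, 32}, so |A + A| = 19. Thus K = 19/6. For comparison, the minimum possible |A + A| over all 6-element sets is 2·6 − 1 = 11 (so min K = 11/6), attained only by arithmetic progressions.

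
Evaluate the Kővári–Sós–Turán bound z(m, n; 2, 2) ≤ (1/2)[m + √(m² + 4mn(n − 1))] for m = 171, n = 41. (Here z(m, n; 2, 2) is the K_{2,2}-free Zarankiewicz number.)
z(171, 41; 2, 2) ≤ (1/2)[171 + √(171² + 4·171·41·40)] = (1/2)[171 + √1151001] = 621.9236

Kővári–Sós–Turán: let r_1, ..., r_171 be the row sums and z = Σ r_i the total number of 1s. Each pair of columns can share at most one row with both entries 1 (else a 2×2 all-ones block appears), so Σ_i C(r_i, 2) ≤ C(41, 2) = 820. By convexity Σ_i C(r_i, 2) ≥ 171·C(z/171, 2) = z(z − 171)/(2·171), giving z² − 171z − 171·41·40 ≤ 0 and hence z ≤ (1/2)[171 + √(29241 + 4·280440)] = (1/2)[171 + √1151001] ≈ (1/2)(171 + 1072.8471) = 621.9236.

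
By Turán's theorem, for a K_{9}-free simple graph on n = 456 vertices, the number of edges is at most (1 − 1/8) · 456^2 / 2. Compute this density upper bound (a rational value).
Turán density bound = (7/8) · 456^2/2 = 90972

Turán's theorem: ex(n, K_{r+1}) is achieved by the complete r-partite Turán graph T(n, r) with parts as balanced as possible, and is at most (1 − 1/r) · n^2/2. For r = 8, n = 456: the density bound is (7/8) · 207936/2 = 90972. Since 8 ∣ 456, the Turán graph T(456, 8) has parts of equal size 57, and its edge count e(T(456, 8)) = 90972 attains the density bound exactly.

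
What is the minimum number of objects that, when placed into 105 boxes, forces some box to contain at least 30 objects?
n = (30 − 1)·105 + 1 = 3046

By the generalised pigeonhole principle, to guarantee some box contains ≥ r objects we need more than (r − 1) · k objects total. Threshold: n = (r − 1) · k + 1. With r = 30 and k = 105: n = 29 · 105 + 1 = 3045 + 1 = 3046. For n = 3045 = 29 · 105, we can put exactly 29 objects in every box, avoiding 30 in any single one — so 3046 is tight.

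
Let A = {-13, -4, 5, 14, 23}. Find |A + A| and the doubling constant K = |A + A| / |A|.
K = |A + A| / |A| = 9/5

Enumerate A + A = {a + b : a, b ∈ A}. With |A| = 5, there are |A|^2 = 25 ordered sum pairs; collecting distinct values, A + A = {-26, -17, -8, 1, 10, 19, 28, 37, 46}, so |A + A| = 9. Thus K = 9/5. Here |A + A| = 2|A| − 1 = 9, the minimum possible — so K = 9/5 is minimal, which holds iff A is an arithmetic progression.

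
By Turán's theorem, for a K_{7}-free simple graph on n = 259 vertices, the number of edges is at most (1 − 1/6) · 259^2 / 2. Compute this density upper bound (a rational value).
Turán density bound = (5/6) · 259^2/2 = 335405/12 ≈ 27950.4167

Turán's theorem: ex(n, K_{r+1}) is achieved by the complete r-partite Turán graph T(n, r) with parts as balanced as possible, and is at most (1 − 1/r) · n^2/2. For r = 6, n = 259: the density bound is (5/6) · 67081/2 = 335405/12 ≈ 27950.4167. The integer-valued extremum is e(T(259, 6)) = 27950, which is strictly less than the density bound 335405/12 since 6 ∤ 259 (the parts of T(259, 6) cannot all be equal).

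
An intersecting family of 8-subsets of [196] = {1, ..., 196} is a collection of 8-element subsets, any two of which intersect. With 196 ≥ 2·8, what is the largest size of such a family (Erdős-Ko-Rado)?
max |F| = C(195, 7) = 1907713332720

Erdős-Ko-Rado (1961): when n ≥ 2k, max |F| = C(n−1, k−1). The bound is attained by the star {A : i ∈ A} for any fixed i ∈ [n]. Here C(196−1, 8−1) = C(195, 7) = 1907713332720.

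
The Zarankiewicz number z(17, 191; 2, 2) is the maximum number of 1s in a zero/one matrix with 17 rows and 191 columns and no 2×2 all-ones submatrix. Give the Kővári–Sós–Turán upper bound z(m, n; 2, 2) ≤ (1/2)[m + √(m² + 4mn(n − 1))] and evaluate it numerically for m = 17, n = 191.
z(17, 191; 2, 2) ≤ (1/2)[17 + √(17² + 4·17·191·190)] = (1/2)[17 + √2468009] = 793.9949

Kővári–Sós–Turán: let r_1, ..., r_17 be the row sums and z = Σ r_i the total number of 1s. Each pair of columns can share at most one row with both entries 1 (else a 2×2 all-ones block appears), so Σ_i C(r_i, 2) ≤ C(191, 2) = 18145. By convexity Σ_i C(r_i, 2) ≥ 17·C(z/17, 2) = z(z − 17)/(2·17), giving z² − 17z − 17·191·190 ≤ 0 and hence z ≤ (1/2)[17 + √(289 + 4·616930)] = (1/2)[17 + √2468009] ≈ (1/2)(17 + 1570.9898) = 793.9949.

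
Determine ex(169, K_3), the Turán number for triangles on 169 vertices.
ex(169, K_3) = ⌊169^2/4⌋ = 7140

Mantel (1907): a triangle-free graph on n vertices has at most ⌊n^2/4⌋ edges, with equality for the complete bipartite graph K_{⌊n/2⌋, ⌈n/2⌉}. For n = 169: ⌊169^2/4⌋ = ⌊28561/4⌋ = 7140. The extremal graph is K_{84, 85}, which has 84·85 = 7140 edges.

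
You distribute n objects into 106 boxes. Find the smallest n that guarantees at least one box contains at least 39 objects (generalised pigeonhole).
n = (39 − 1)·106 + 1 = 4029

By the generalised pigeonhole principle, to guarantee some box contains ≥ r objects we need more than (r − 1) · k objects total. Threshold: n = (r − 1) · k + 1. With r = 39 and k = 106: n = 38 · 106 + 1 = 4028 + 1 = 4029. For n = 4028 = 38 · 106, we can put exactly 38 objects in every box, avoiding 39 in any single one — so 4029 is tight.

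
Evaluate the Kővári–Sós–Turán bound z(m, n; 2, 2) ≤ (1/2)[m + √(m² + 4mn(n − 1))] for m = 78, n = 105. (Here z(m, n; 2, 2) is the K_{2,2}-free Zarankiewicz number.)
z(78, 105; 2, 2) ≤ (1/2)[78 + √(78² + 4·78·105·104)] = (1/2)[78 + √3413124] = 962.7321

Kővári–Sós–Turán: let r_1, ..., r_78 be the row sums and z = Σ r_i the total number of 1s. Each pair of columns can share at most one row with both entries 1 (else a 2×2 all-ones block appears), so Σ_i C(r_i, 2) ≤ C(105, 2) = 5460. By convexity Σ_i C(r_i, 2) ≥ 78·C(z/78, 2) = z(z − 78)/(2·78), giving z² − 78z − 78·105·104 ≤ 0 and hence z ≤ (1/2)[78 + √(6084 + 4·851760)] = (1/2)[78 + √3413124] ≈ (1/2)(78 + 1847.4642) = 962.7321.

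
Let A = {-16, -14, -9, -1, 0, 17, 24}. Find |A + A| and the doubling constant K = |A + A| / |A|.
K = |A + A| / |A| = 27/7

Enumerate A + A = {a + b : a, b ∈ A}. With |A| = 7, there are |A|^2 = 49 ordered sum pairs; collecting distinct values, A + A = {-32, -30, -28, -25, -23, -18, -17, -16, -15, -14, -10, -9, -2, -1, 0, 1, 3, 8, 10, 15, 16, 17, 23, 24, 34, 41, 48}, so |A + A| = 27. Thus K = 27/7. For comparison, the minimum possible |A + A| over all 7-element sets is 2·7 − 1 = 13 (so min K = 13/7), attained only by arithmetic progressions.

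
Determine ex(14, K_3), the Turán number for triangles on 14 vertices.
ex(14, K_3) = ⌊14^2/4⌋ = 49

Mantel (1907): a triangle-free graph on n vertices has at most ⌊n^2/4⌋ edges, with equality for the complete bipartite graph K_{⌊n/2⌋, ⌈n/2⌉}. For n = 14: ⌊14^2/4⌋ = ⌊196/4⌋ = 49. The extremal graph is K_{7, 7}, which has 7·7 = 49 edges.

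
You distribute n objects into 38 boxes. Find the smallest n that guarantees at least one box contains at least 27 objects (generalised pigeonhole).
n = (27 − 1)·38 + 1 = 989

By the generalised pigeonhole principle, to guarantee some box contains ≥ r objects we need more than (r − 1) · k objects total. Threshold: n = (r − 1) · k + 1. With r = 27 and k = 38: n = 26 · 38 + 1 = 988 + 1 = 989. For n = 988 = 26 · 38, we can put exactly 26 objects in every box, avoiding 27 in any single one — so 989 is tight.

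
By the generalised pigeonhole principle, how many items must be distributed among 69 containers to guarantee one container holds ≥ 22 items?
n = (22 − 1)·69 + 1 = 1450

By the generalised pigeonhole principle, to guarantee some box contains ≥ r objects we need more than (r − 1) · k objects total. Threshold: n = (r − 1) · k + 1. With r = 22 and k = 69: n = 21 · 69 + 1 = 1449 + 1 = 1450. For n = 1449 = 21 · 69, we can put exactly 21 objects in every box, avoiding 22 in any single one — so 1450 is tight.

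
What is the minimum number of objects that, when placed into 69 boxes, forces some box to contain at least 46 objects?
n = (46 − 1)·69 + 1 = 3106

By the generalised pigeonhole principle, to guarantee some box contains ≥ r objects we need more than (r − 1) · k objects total. Threshold: n = (r − 1) · k + 1. With r = 46 and k = 69: n = 45 · 69 + 1 = 3105 + 1 = 3106. For n = 3105 = 45 · 69, we can put exactly 45 objects in every box, avoiding 46 in any single one — so 3106 is tight.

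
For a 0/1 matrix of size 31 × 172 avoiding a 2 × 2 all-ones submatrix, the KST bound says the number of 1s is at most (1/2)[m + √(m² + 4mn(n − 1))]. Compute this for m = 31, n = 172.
z(31, 172; 2, 2) ≤ (1/2)[31 + √(31² + 4·31·172·171)] = (1/2)[31 + √3648049] = 970.4933

Kővári–Sós–Turán: let r_1, ..., r_31 be the row sums and z = Σ r_i the total number of 1s. Each pair of columns can share at most one row with both entries 1 (else a 2×2 all-ones block appears), so Σ_i C(r_i, 2) ≤ C(172, 2) = 14706. By convexity Σ_i C(r_i, 2) ≥ 31·C(z/31, 2) = z(z − 31)/(2·31), giving z² − 31z − 31·172·171 ≤ 0 and hence z ≤ (1/2)[31 + √(961 + 4·911772)] = (1/2)[31 + √3648049] ≈ (1/2)(31 + 1909.9866) = 970.4933.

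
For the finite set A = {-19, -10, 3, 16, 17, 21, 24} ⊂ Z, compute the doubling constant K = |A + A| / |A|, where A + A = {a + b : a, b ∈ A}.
K = |A + A| / |A| = 27/7

Enumerate A + A = {a + b : a, b ∈ A}. With |A| = 7, there are |A|^2 = 49 ordered sum pairs; collecting distinct values, A + A = {-38, -29, -20, -16, -7, -3, -2, 2, 5, 6, 7, 11, 14, 19, 20, 24, 27, 32, 33, 34, 37, 38, 40, 41, 42, 45, 48}, so |A + A| = 27. Thus K = 27/7. For comparison, the minimum possible |A + A| over all 7-element sets is 2·7 − 1 = 13 (so min K = 13/7), attained only by arithmetic progressions.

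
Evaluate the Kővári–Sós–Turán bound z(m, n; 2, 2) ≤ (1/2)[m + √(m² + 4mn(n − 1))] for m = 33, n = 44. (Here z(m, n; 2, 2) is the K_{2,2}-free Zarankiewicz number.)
z(33, 44; 2, 2) ≤ (1/2)[33 + √(33² + 4·33·44·43)] = (1/2)[33 + √250833] = 266.9162

Kővári–Sós–Turán: let r_1, ..., r_33 be the row sums and z = Σ r_i the total number of 1s. Each pair of columns can share at most one row with both entries 1 (else a 2×2 all-ones block appears), so Σ_i C(r_i, 2) ≤ C(44, 2) = 946. By convexity Σ_i C(r_i, 2) ≥ 33·C(z/33, 2) = z(z − 33)/(2·33), giving z² − 33z − 33·44·43 ≤ 0 and hence z ≤ (1/2)[33 + √(1089 + 4·62436)] = (1/2)[33 + √250833] ≈ (1/2)(33 + 500.8323) = 266.9162.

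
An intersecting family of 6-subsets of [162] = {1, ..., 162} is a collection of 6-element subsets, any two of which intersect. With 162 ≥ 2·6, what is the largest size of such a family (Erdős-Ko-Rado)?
max |F| = C(161, 5) = 846678392

Erdős-Ko-Rado (1961): when n ≥ 2k, max |F| = C(n−1, k−1). The bound is attained by the star {A : i ∈ A} for any fixed i ∈ [n]. Here C(162−1, 6−1) = C(161, 5) = 846678392.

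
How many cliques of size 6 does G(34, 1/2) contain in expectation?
E[# K_6] = C(34, 6) · (1/2)^C(6, 2) = 1344904 / 2^15 = 168113/4096 ≈ 41.043213

For each 6-subset S of vertices (there are C(34, 6) = 1344904 such S), let X_S = 1 if S induces a K_6 (all C(6, 2) = 15 edges present). Then P(X_S = 1) = (1/2)^15 = 1/32768. By linearity of expectation, E[# K_6] = C(34, 6) · (1/2)^15 = 1344904 / 32768 = 168113/4096 ≈ 41.043213.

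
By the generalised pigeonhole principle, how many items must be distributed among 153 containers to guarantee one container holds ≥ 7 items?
n = (7 − 1)·153 + 1 = 919

By the generalised pigeonhole principle, to guarantee some box contains ≥ r objects we need more than (r − 1) · k objects total. Threshold: n = (r − 1) · k + 1. With r = 7 and k = 153: n = 6 · 153 + 1 = 918 + 1 = 919. For n = 918 = 6 · 153, we can put exactly 6 objects in every box, avoiding 7 in any single one — so 919 is tight.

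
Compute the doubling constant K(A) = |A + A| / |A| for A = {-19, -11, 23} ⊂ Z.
K = |A + A| / |A| = 6/3 = 2

Enumerate A + A = {a + b : a, b ∈ A}. With |A| = 3, there are |A|^2 = 9 ordered sum pairs; collecting distinct values, A + A = {-38, -30, -22, 4, 12, 46}, so |A + A| = 6. Thus K = 6/3 = 2. For comparison, the minimum possible |A + A| over all 3-element sets is 2·3 − 1 = 5 (so min K = 5/3), attained only by arithmetic progressions.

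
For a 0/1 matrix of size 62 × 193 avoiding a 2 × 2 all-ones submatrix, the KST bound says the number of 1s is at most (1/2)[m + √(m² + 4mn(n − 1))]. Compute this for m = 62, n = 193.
z(62, 193; 2, 2) ≤ (1/2)[62 + √(62² + 4·62·193·192)] = (1/2)[62 + √9193732] = 1547.0584

Kővári–Sós–Turán: let r_1, ..., r_62 be the row sums and z = Σ r_i the total number of 1s. Each pair of columns can share at most one row with both entries 1 (else a 2×2 all-ones block appears), so Σ_i C(r_i, 2) ≤ C(193, 2) = 18528. By convexity Σ_i C(r_i, 2) ≥ 62·C(z/62, 2) = z(z − 62)/(2·62), giving z² − 62z − 62·193·192 ≤ 0 and hence z ≤ (1/2)[62 + √(3844 + 4·2297472)] = (1/2)[62 + √9193732] ≈ (1/2)(62 + 3032.1168) = 1547.0584.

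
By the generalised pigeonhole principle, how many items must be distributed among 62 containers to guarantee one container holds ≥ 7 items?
n = (7 − 1)·62 + 1 = 373

By the generalised pigeonhole principle, to guarantee some box contains ≥ r objects we need more than (r − 1) · k objects total. Threshold: n = (r − 1) · k + 1. With r = 7 and k = 62: n = 6 · 62 + 1 = 372 + 1 = 373. For n = 372 = 6 · 62, we can put exactly 6 objects in every box, avoiding 7 in any single one — so 373 is tight.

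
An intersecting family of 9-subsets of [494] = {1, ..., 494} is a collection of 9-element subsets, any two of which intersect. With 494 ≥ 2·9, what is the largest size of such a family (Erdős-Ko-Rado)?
max |F| = C(493, 8) = 81745335830565603

Erdős-Ko-Rado (1961): when n ≥ 2k, max |F| = C(n−1, k−1). The bound is attained by the star {A : i ∈ A} for any fixed i ∈ [n]. Here C(494−1, 9−1) = C(493, 8) = 81745335830565603.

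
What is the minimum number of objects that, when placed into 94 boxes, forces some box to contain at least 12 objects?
n = (12 − 1)·94 + 1 = 1035

By the generalised pigeonhole principle, to guarantee some box contains ≥ r objects we need more than (r − 1) · k objects total. Threshold: n = (r − 1) · k + 1. With r = 12 and k = 94: n = 11 · 94 + 1 = 1034 + 1 = 1035. For n = 1034 = 11 · 94, we can put exactly 11 objects in every box, avoiding 12 in any single one — so 1035 is tight.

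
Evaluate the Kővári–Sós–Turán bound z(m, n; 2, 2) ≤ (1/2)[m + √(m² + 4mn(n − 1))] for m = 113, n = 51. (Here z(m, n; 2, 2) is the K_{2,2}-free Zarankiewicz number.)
z(113, 51; 2, 2) ≤ (1/2)[113 + √(113² + 4·113·51·50)] = (1/2)[113 + √1165369] = 596.2613

Kővári–Sós–Turán: let r_1, ..., r_113 be the row sums and z = Σ r_i the total number of 1s. Each pair of columns can share at most one row with both entries 1 (else a 2×2 all-ones block appears), so Σ_i C(r_i, 2) ≤ C(51, 2) = 1275. By convexity Σ_i C(r_i, 2) ≥ 113·C(z/113, 2) = z(z − 113)/(2·113), giving z² − 113z − 113·51·50 ≤ 0 and hence z ≤ (1/2)[113 + √(12769 + 4·288150)] = (1/2)[113 + √1165369] ≈ (1/2)(113 + 1079.5226) = 596.2613.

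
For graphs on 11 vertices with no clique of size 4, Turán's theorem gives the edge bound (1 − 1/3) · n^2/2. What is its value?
Turán density bound = (2/3) · 11^2/2 = 121/3 ≈ 40.3333

Turán's theorem: ex(n, K_{r+1}) is achieved by the complete r-partite Turán graph T(n, r) with parts as balanced as possible, and is at most (1 − 1/r) · n^2/2. For r = 3, n = 11: the density bound is (2/3) · 121/2 = 121/3 ≈ 40.3333. The integer-valued extremum is e(T(11, 3)) = 40, which is strictly less than the density bound 121/3 since 3 ∤ 11 (the parts of T(11, 3) cannot all be equal).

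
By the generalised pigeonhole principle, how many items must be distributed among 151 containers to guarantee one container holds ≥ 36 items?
n = (36 − 1)·151 + 1 = 5286

By the generalised pigeonhole principle, to guarantee some box contains ≥ r objects we need more than (r − 1) · k objects total. Threshold: n = (r − 1) · k + 1. With r = 36 and k = 151: n = 35 · 151 + 1 = 5285 + 1 = 5286. For n = 5285 = 35 · 151, we can put exactly 35 objects in every box, avoiding 36 in any single one — so 5286 is tight.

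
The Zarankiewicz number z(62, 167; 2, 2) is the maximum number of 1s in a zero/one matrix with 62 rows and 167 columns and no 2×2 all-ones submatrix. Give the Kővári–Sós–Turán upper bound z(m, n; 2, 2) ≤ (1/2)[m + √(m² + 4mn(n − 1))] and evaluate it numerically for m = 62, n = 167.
z(62, 167; 2, 2) ≤ (1/2)[62 + √(62² + 4·62·167·166)] = (1/2)[62 + √6878900] = 1342.3829

Kővári–Sós–Turán: let r_1, ..., r_62 be the row sums and z = Σ r_i the total number of 1s. Each pair of columns can share at most one row with both entries 1 (else a 2×2 all-ones block appears), so Σ_i C(r_i, 2) ≤ C(167, 2) = 13861. By convexity Σ_i C(r_i, 2) ≥ 62·C(z/62, 2) = z(z − 62)/(2·62), giving z² − 62z − 62·167·166 ≤ 0 and hence z ≤ (1/2)[62 + √(3844 + 4·1718764)] = (1/2)[62 + √6878900] ≈ (1/2)(62 + 2622.7657) = 1342.3829.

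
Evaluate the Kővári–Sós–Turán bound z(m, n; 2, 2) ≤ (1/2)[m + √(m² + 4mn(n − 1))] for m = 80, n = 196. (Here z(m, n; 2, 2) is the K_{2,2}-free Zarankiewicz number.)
z(80, 196; 2, 2) ≤ (1/2)[80 + √(80² + 4·80·196·195)] = (1/2)[80 + √12236800] = 1789.0569

Kővári–Sós–Turán: let r_1, ..., r_80 be the row sums and z = Σ r_i the total number of 1s. Each pair of columns can share at most one row with both entries 1 (else a 2×2 all-ones block appears), so Σ_i C(r_i, 2) ≤ C(196, 2) = 19110. By convexity Σ_i C(r_i, 2) ≥ 80·C(z/80, 2) = z(z − 80)/(2·80), giving z² − 80z − 80·196·195 ≤ 0 and hence z ≤ (1/2)[80 + √(6400 + 4·3057600)] = (1/2)[80 + √12236800] ≈ (1/2)(80 + 3498.1138) = 1789.0569.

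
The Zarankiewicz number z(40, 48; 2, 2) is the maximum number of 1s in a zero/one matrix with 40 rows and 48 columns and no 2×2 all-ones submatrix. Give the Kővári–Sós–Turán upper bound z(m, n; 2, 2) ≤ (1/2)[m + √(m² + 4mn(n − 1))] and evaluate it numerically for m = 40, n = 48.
z(40, 48; 2, 2) ≤ (1/2)[40 + √(40² + 4·40·48·47)] = (1/2)[40 + √362560] = 321.0648

Kővári–Sós–Turán: let r_1, ..., r_40 be the row sums and z = Σ r_i the total number of 1s. Each pair of columns can share at most one row with both entries 1 (else a 2×2 all-ones block appears), so Σ_i C(r_i, 2) ≤ C(48, 2) = 1128. By convexity Σ_i C(r_i, 2) ≥ 40·C(z/40, 2) = z(z − 40)/(2·40), giving z² − 40z − 40·48·47 ≤ 0 and hence z ≤ (1/2)[40 + √(1600 + 4·90240)] = (1/2)[40 + √362560] ≈ (1/2)(40 + 602.1296) = 321.0648.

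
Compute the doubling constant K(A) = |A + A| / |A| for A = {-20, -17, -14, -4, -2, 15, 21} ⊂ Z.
K = |A + A| / |A| = 26/7

Enumerate A + A = {a + b : a, b ∈ A}. With |A| = 7, there are |A|^2 = 49 ordered sum pairs; collecting distinct values, A + A = {-40, -37, -34, -31, -28, -24, -22, -21, -19, -18, -16, -8, -6, -5, -4, -2, 1, 4, 7, 11, 13, 17, 19, 30, 36, 42}, so |A + A| = 26. Thus K = 26/7. For comparison, the minimum possible |A + A| over all 7-element sets is 2·7 − 1 = 13 (so min K = 13/7), attained only by arithmetic progressions.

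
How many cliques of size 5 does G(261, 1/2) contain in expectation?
E[# K_5] = C(261, 5) · (1/2)^C(5, 2) = 9711475137 / 2^10 ≈ 9483862.438477

For each 5-subset S of vertices (there are C(261, 5) = 9711475137 such S), let X_S = 1 if S induces a K_5 (all C(5, 2) = 10 edges present). Then P(X_S = 1) = (1/2)^10 = 1/1024. By linearity of expectation, E[# K_5] = C(261, 5) · (1/2)^10 = 9711475137 / 1024 ≈ 9483862.438477.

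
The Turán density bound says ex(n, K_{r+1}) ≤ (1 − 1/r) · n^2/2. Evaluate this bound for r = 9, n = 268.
Turán density bound = (8/9) · 268^2/2 = 287296/9 ≈ 31921.7778

Turán's theorem: ex(n, K_{r+1}) is achieved by the complete r-partite Turán graph T(n, r) with parts as balanced as possible, and is at most (1 − 1/r) · n^2/2. For r = 9, n = 268: the density bound is (8/9) · 71824/2 = 287296/9 ≈ 31921.7778. The integer-valued extremum is e(T(268, 9)) = 31921, which is strictly less than the density bound 287296/9 since 9 ∤ 268 (the parts of T(268, 9) cannot all be equal).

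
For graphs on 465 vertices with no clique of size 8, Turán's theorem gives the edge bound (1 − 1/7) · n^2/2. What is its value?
Turán density bound = (6/7) · 465^2/2 = 648675/7 ≈ 92667.8571

Turán's theorem: ex(n, K_{r+1}) is achieved by the complete r-partite Turán graph T(n, r) with parts as balanced as possible, and is at most (1 − 1/r) · n^2/2. For r = 7, n = 465: the density bound is (6/7) · 216225/2 = 648675/7 ≈ 92667.8571. The integer-valued extremum is e(T(465, 7)) = 92667, which is strictly less than the density bound 648675/7 since 7 ∤ 465 (the parts of T(465, 7) cannot all be equal).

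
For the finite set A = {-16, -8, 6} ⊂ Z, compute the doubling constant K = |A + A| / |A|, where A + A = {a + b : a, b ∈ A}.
K = |A + A| / |A| = 6/3 = 2

Enumerate A + A = {a + b : a, b ∈ A}. With |A| = 3, there are |A|^2 = 9 ordered sum pairs; collecting distinct values, A + A = {-32, -24, -16, -10, -2, 12}, so |A + A| = 6. Thus K = 6/3 = 2. For comparison, the minimum possible |A + A| over all 3-element sets is 2·3 − 1 = 5 (so min K = 5/3), attained only by arithmetic progressions.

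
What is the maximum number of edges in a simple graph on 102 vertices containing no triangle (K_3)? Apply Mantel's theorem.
ex(102, K_3) = ⌊102^2/4⌋ = 2601

Mantel (1907): a triangle-free graph on n vertices has at most ⌊n^2/4⌋ edges, with equality for the complete bipartite graph K_{⌊n/2⌋, ⌈n/2⌉}. For n = 102: ⌊102^2/4⌋ = ⌊10404/4⌋ = 2601. The extremal graph is K_{51, 51}, which has 51·51 = 2601 edges.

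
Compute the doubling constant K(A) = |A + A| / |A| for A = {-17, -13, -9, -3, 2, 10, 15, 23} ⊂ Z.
K = |A + A| / |A| = 30/8 = 15/4

Enumerate A + A = {a + b : a, b ∈ A}. With |A| = 8, there are |A|^2 = 64 ordered sum pairs; collecting distinct values, A + A = {-34, -30, -26, -22, -20, -18, -16, -15, -12, -11, -7, -6, -3, -2, -1, 1, 2, 4, 6, 7, 10, 12, 14, 17, 20, 25, 30, 33, 38, 46}, so |A + A| = 30. Thus K = 30/8 = 15/4. For comparison, the minimum possible |A + A| over all 8-element sets is 2·8 − 1 = 15 (so min K = 15/8), attained only by arithmetic progressions.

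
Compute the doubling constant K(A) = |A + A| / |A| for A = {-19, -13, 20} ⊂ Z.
K = |A + A| / |A| = 6/3 = 2

Enumerate A + A = {a + b : a, b ∈ A}. With |A| = 3, there are |A|^2 = 9 ordered sum pairs; collecting distinct values, A + A = {-38, -32, -26, 1, 7, 40}, so |A + A| = 6. Thus K = 6/3 = 2. For comparison, the minimum possible |A + A| over all 3-element sets is 2·3 − 1 = 5 (so min K = 5/3), attained only by arithmetic progressions.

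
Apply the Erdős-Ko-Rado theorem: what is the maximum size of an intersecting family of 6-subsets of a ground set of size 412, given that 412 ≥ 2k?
max |F| = C(411, 5) = 95372312442

The Erdős-Ko-Rado theorem states: for n ≥ 2k, an intersecting family of k-subsets of an n-element set has size at most C(n − 1, k − 1), with equality for 'star' families {A ⊆ [n] : |A| = k, i ∈ A} (fix an element i). For n = 412, k = 6: C(411, 5) = 95372312442.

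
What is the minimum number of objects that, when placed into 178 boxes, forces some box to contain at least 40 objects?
n = (40 − 1)·178 + 1 = 6943

By the generalised pigeonhole principle, to guarantee some box contains ≥ r objects we need more than (r − 1) · k objects total. Threshold: n = (r − 1) · k + 1. With r = 40 and k = 178: n = 39 · 178 + 1 = 6942 + 1 = 6943. For n = 6942 = 39 · 178, we can put exactly 39 objects in every box, avoiding 40 in any single one — so 6943 is tight.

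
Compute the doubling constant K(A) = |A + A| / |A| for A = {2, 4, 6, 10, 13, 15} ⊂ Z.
K = |A + A| / |A| = 17/6

Enumerate A + A = {a + b : a, b ∈ A}. With |A| = 6, there are |A|^2 = 36 ordered sum pairs; collecting distinct values, A + A = {4, 6, 8, 10, 12, 14, 15, 16, 17, 19, 20, 21, 23, 25, 26, 28, 30}, so |A + A| = 17. Thus K = 17/6. For comparison, the minimum possible |A + A| over all 6-element sets is 2·6 − 1 = 11 (so min K = 11/6), attained only by arithmetic progressions.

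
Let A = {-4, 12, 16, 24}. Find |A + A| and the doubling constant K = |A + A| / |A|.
K = |A + A| / |A| = 10/4 = 5/2

Enumerate A + A = {a + b : a, b ∈ A}. With |A| = 4, there are |A|^2 = 16 ordered sum pairs; collecting distinct values, A + A = {-8, 8, 12, 20, 24, 28, 32, 36, 40, 48}, so |A + A| = 10. Thus K = 10/4 = 5/2. For comparison, the minimum possible |A + A| over all 4-element sets is 2·4 − 1 = 7 (so min K = 7/4), attained only by arithmetic progressions.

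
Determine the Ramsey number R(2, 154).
R(2, 154) = 154

R(2, k) = k for all k ≥ 2: in a 2-colouring of K_k, either some edge is red (a red K_2) or all edges are blue (a blue K_k). And K_{153} coloured all-blue has no blue K_154, so R(2, 154) > 153. Hence R(2, 154) = 154.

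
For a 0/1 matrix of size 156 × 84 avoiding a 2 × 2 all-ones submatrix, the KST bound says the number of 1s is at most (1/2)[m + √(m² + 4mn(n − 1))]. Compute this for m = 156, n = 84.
z(156, 84; 2, 2) ≤ (1/2)[156 + √(156² + 4·156·84·83)] = (1/2)[156 + √4374864] = 1123.8088

Kővári–Sós–Turán: let r_1, ..., r_156 be the row sums and z = Σ r_i the total number of 1s. Each pair of columns can share at most one row with both entries 1 (else a 2×2 all-ones block appears), so Σ_i C(r_i, 2) ≤ C(84, 2) = 3486. By convexity Σ_i C(r_i, 2) ≥ 156·C(z/156, 2) = z(z − 156)/(2·156), giving z² − 156z − 156·84·83 ≤ 0 and hence z ≤ (1/2)[156 + √(24336 + 4·1087632)] = (1/2)[156 + √4374864] ≈ (1/2)(156 + 2091.6176) = 1123.8088.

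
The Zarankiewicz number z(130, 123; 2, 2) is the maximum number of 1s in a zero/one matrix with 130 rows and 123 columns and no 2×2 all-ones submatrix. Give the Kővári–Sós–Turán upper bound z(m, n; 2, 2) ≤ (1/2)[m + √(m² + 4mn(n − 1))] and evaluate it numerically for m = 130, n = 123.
z(130, 123; 2, 2) ≤ (1/2)[130 + √(130² + 4·130·123·122)] = (1/2)[130 + √7820020] = 1463.2149

Kővári–Sós–Turán: let r_1, ..., r_130 be the row sums and z = Σ r_i the total number of 1s. Each pair of columns can share at most one row with both entries 1 (else a 2×2 all-ones block appears), so Σ_i C(r_i, 2) ≤ C(123, 2) = 7503. By convexity Σ_i C(r_i, 2) ≥ 130·C(z/130, 2) = z(z − 130)/(2·130), giving z² − 130z − 130·123·122 ≤ 0 and hence z ≤ (1/2)[130 + √(16900 + 4·1950780)] = (1/2)[130 + √7820020] ≈ (1/2)(130 + 2796.4299) = 1463.2149.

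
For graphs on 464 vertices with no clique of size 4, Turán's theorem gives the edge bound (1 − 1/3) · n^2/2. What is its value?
Turán density bound = (2/3) · 464^2/2 = 215296/3 ≈ 71765.3333

Turán's theorem: ex(n, K_{r+1}) is achieved by the complete r-partite Turán graph T(n, r) with parts as balanced as possible, and is at most (1 − 1/r) · n^2/2. For r = 3, n = 464: the density bound is (2/3) · 215296/2 = 215296/3 ≈ 71765.3333. The integer-valued extremum is e(T(464, 3)) = 71765, which is strictly less than the density bound 215296/3 since 3 ∤ 464 (the parts of T(464, 3) cannot all be equal).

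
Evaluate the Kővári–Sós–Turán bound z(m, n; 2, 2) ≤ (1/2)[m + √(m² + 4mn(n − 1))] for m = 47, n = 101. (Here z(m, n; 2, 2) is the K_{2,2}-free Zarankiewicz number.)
z(47, 101; 2, 2) ≤ (1/2)[47 + √(47² + 4·47·101·100)] = (1/2)[47 + √1901009] = 712.8854

Kővári–Sós–Turán: let r_1, ..., r_47 be the row sums and z = Σ r_i the total number of 1s. Each pair of columns can share at most one row with both entries 1 (else a 2×2 all-ones block appears), so Σ_i C(r_i, 2) ≤ C(101, 2) = 5050. By convexity Σ_i C(r_i, 2) ≥ 47·C(z/47, 2) = z(z − 47)/(2·47), giving z² − 47z − 47·101·100 ≤ 0 and hence z ≤ (1/2)[47 + √(2209 + 4·474700)] = (1/2)[47 + √1901009] ≈ (1/2)(47 + 1378.7708) = 712.8854.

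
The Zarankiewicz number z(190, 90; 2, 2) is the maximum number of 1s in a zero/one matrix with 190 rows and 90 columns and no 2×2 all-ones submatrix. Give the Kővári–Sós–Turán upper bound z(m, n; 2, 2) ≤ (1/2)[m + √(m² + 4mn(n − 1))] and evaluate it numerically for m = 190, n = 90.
z(190, 90; 2, 2) ≤ (1/2)[190 + √(190² + 4·190·90·89)] = (1/2)[190 + √6123700] = 1332.3055

Kővári–Sós–Turán: let r_1, ..., r_190 be the row sums and z = Σ r_i the total number of 1s. Each pair of columns can share at most one row with both entries 1 (else a 2×2 all-ones block appears), so Σ_i C(r_i, 2) ≤ C(90, 2) = 4005. By convexity Σ_i C(r_i, 2) ≥ 190·C(z/190, 2) = z(z − 190)/(2·190), giving z² − 190z − 190·90·89 ≤ 0 and hence z ≤ (1/2)[190 + √(36100 + 4·1521900)] = (1/2)[190 + √6123700] ≈ (1/2)(190 + 2474.6111) = 1332.3055.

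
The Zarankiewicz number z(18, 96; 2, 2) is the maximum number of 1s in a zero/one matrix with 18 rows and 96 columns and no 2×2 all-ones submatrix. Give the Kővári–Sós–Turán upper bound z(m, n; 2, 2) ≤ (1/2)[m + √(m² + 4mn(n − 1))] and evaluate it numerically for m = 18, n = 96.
z(18, 96; 2, 2) ≤ (1/2)[18 + √(18² + 4·18·96·95)] = (1/2)[18 + √656964] = 414.2666

Kővári–Sós–Turán: let r_1, ..., r_18 be the row sums and z = Σ r_i the total number of 1s. Each pair of columns can share at most one row with both entries 1 (else a 2×2 all-ones block appears), so Σ_i C(r_i, 2) ≤ C(96, 2) = 4560. By convexity Σ_i C(r_i, 2) ≥ 18·C(z/18, 2) = z(z − 18)/(2·18), giving z² − 18z − 18·96·95 ≤ 0 and hence z ≤ (1/2)[18 + √(324 + 4·164160)] = (1/2)[18 + √656964] ≈ (1/2)(18 + 810.5332) = 414.2666.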